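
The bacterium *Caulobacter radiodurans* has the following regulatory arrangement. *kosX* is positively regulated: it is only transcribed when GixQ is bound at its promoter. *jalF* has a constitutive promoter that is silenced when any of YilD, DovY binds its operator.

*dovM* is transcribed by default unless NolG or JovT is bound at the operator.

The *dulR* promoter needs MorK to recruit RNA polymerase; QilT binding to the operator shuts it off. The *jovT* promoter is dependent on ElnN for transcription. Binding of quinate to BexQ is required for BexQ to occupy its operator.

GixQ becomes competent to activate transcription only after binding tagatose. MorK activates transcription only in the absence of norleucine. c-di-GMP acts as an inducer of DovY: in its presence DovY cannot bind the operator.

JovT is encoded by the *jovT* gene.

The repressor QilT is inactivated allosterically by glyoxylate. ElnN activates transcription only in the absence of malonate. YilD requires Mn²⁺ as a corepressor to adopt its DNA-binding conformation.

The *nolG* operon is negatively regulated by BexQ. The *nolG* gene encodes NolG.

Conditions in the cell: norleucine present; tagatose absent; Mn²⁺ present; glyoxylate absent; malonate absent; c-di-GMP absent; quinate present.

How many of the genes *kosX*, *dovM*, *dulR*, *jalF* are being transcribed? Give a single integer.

Tagatose is absent, so GixQ is inactive.
Required activator GixQ is absent, so *kosX* is not transcribed.
→ *kosX* is OFF.
Quinate is present, so BexQ is active.
With repressor BexQ bound, *nolG* is not transcribed.
So NolG is not produced.
Malonate is absent, so ElnN is active.
No repressor is bound and ElnN is active, so *jovT* is transcribed.
So JovT is produced and active.
With repressor JovT bound, *dovM* is not transcribed.
→ *dovM* is OFF.
Norleucine is present, so MorK is inactive.
Glyoxylate is absent, so QilT is active.
With repressor QilT bound, *dulR* is not transcribed.
→ *dulR* is OFF.
Mn²⁺ is present, so YilD is active.
c-di-GMP is absent, so DovY is active.
With repressor YilD bound, *jalF* is not transcribed.
→ *jalF* is OFF.
0 of the 4 genes are transcribed.

0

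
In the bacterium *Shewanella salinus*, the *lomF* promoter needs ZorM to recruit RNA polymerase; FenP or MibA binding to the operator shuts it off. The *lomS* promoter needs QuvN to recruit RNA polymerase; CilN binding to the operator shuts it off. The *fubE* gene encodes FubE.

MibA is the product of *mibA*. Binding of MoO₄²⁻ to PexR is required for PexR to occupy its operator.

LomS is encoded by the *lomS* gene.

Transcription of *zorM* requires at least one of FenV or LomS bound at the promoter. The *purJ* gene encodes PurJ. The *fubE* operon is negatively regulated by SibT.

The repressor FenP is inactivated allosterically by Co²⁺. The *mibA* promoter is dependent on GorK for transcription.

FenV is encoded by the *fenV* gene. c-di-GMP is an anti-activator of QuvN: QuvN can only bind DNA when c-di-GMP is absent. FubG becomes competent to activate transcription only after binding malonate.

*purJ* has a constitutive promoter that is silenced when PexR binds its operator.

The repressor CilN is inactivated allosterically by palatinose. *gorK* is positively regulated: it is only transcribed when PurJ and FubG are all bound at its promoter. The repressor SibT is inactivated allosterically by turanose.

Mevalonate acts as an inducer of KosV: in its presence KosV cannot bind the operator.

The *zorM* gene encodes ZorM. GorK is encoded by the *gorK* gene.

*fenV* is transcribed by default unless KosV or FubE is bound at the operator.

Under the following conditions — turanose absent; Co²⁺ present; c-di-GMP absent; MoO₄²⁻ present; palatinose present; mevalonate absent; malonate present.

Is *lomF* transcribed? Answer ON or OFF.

Co²⁺ is present, so FenP is inactive.
MoO₄²⁻ is present, so PexR is active.
With repressor PexR bound, *purJ* is not transcribed.
So PurJ is not produced.
Malonate is present, so FubG is active.
Required activator PurJ is absent, so *gorK* is not transcribed.
So GorK is not produced.
Required activator GorK is absent, so *mibA* is not transcribed.
So MibA is not produced.
Mevalonate is absent, so KosV is active.
Turanose is absent, so SibT is active.
With repressor SibT bound, *fubE* is not transcribed.
So FubE is not produced.
With repressor KosV bound, *fenV* is not transcribed.
So FenV is not produced.
c-di-GMP is absent, so QuvN is active.
Palatinose is present, so CilN is inactive.
No repressor is bound and QuvN is active, so *lomS* is transcribed.
So LomS is produced and active.
Activator LomS is present, so *zorM* is transcribed.
So ZorM is produced and active.
No repressor is bound and ZorM is active, so *lomF* is transcribed.

ON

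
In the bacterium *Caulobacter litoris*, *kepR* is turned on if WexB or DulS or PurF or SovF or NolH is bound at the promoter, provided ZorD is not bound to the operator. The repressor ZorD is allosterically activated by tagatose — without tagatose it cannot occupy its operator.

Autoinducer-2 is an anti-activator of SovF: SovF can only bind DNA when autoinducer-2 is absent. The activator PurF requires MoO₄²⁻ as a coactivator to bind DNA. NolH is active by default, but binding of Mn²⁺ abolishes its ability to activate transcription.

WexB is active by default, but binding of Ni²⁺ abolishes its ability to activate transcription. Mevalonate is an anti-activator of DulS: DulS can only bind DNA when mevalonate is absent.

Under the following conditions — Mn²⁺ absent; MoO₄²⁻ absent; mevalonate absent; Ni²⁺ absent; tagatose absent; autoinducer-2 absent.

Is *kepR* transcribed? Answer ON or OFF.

Ni²⁺ is absent, so WexB is active.
Mevalonate is absent, so DulS is active.
MoO₄²⁻ is absent, so PurF is inactive.
Autoinducer-2 is absent, so SovF is active.
Tagatose is absent, so ZorD is inactive.
Mn²⁺ is absent, so NolH is active.
Activator WexB is present, so *kepR* is transcribed.

ON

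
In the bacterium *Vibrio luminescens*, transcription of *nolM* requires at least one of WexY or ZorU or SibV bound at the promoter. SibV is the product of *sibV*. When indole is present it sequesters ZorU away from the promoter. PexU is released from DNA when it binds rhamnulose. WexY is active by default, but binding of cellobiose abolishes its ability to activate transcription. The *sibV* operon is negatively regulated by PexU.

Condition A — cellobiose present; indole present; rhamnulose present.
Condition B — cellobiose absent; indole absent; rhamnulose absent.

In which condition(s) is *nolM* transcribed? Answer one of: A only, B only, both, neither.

both

Condition A:
Cellobiose is present, so WexY is inactive.
Indole is present, so ZorU is inactive.
Rhamnulose is present, so PexU is inactive.
With no repressor bound, *sibV* is transcribed.
So SibV is produced and active.
Activator SibV is present, so *nolM* is transcribed.
→ *nolM* is ON in A.
Condition B:
Cellobiose is absent, so WexY is active.
Indole is absent, so ZorU is active.
Rhamnulose is absent, so PexU is active.
With repressor PexU bound, *sibV* is not transcribed.
So SibV is not produced.
Activator WexY is present, so *nolM* is transcribed.
→ *nolM* is ON in B.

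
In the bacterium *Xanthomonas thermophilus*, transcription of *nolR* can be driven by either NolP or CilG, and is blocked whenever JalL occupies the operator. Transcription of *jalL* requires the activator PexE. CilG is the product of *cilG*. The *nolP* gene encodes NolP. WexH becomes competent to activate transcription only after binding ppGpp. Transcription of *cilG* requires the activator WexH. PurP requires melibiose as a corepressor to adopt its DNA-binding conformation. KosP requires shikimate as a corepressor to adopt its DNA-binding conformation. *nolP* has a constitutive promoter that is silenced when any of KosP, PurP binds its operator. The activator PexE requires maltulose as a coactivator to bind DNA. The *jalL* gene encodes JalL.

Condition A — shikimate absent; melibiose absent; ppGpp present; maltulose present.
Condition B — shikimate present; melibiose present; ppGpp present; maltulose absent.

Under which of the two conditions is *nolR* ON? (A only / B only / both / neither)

B only

Condition A:
Shikimate is absent, so KosP is inactive.
Melibiose is absent, so PurP is inactive.
With no repressor bound, *nolP* is transcribed.
So NolP is produced and active.
ppGpp is present, so WexH is active.
No repressor is bound and WexH is active, so *cilG* is transcribed.
So CilG is produced and active.
Maltulose is present, so PexE is active.
No repressor is bound and PexE is active, so *jalL* is transcribed.
So JalL is produced and active.
With repressor JalL bound, *nolR* is not transcribed.
→ *nolR* is OFF in A.
Condition B:
Shikimate is present, so KosP is active.
Melibiose is present, so PurP is active.
With repressor KosP bound, *nolP* is not transcribed.
So NolP is not produced.
ppGpp is present, so WexH is active.
No repressor is bound and WexH is active, so *cilG* is transcribed.
So CilG is produced and active.
Maltulose is absent, so PexE is inactive.
Required activator PexE is absent, so *jalL* is not transcribed.
So JalL is not produced.
Activator CilG is present, so *nolR* is transcribed.
→ *nolR* is ON in B.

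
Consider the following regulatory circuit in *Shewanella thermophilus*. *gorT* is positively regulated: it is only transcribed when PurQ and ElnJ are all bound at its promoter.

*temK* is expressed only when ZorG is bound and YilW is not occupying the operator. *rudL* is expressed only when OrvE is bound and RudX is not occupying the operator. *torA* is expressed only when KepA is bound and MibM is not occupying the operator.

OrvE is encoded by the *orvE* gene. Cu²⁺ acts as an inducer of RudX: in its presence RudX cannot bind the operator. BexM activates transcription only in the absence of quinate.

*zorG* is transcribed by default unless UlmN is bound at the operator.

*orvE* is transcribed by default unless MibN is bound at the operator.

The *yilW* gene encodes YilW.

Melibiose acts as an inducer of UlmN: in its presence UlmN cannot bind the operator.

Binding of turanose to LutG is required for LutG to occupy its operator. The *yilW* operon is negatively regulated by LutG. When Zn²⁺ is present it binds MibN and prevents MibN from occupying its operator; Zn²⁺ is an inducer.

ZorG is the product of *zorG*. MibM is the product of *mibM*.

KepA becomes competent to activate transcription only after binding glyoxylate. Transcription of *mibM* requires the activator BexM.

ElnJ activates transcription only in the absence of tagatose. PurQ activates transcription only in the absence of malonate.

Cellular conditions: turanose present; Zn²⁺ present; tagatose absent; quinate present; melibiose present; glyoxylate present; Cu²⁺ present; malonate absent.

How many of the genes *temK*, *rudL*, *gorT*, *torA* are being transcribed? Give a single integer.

Melibiose is present, so UlmN is inactive.
With no repressor bound, *zorG* is transcribed.
So ZorG is produced and active.
Turanose is present, so LutG is active.
With repressor LutG bound, *yilW* is not transcribed.
So YilW is not produced.
No repressor is bound and ZorG is active, so *temK* is transcribed.
→ *temK* is ON.
Zn²⁺ is present, so MibN is inactive.
With no repressor bound, *orvE* is transcribed.
So OrvE is produced and active.
Cu²⁺ is present, so RudX is inactive.
No repressor is bound and OrvE is active, so *rudL* is transcribed.
→ *rudL* is ON.
Malonate is absent, so PurQ is active.
Tagatose is absent, so ElnJ is active.
No repressor is bound and PurQ and ElnJ are active, so *gorT* is transcribed.
→ *gorT* is ON.
Glyoxylate is present, so KepA is active.
Quinate is present, so BexM is inactive.
Required activator BexM is absent, so *mibM* is not transcribed.
So MibM is not produced.
No repressor is bound and KepA is active, so *torA* is transcribed.
→ *torA* is ON.
4 of the 4 genes are transcribed.

4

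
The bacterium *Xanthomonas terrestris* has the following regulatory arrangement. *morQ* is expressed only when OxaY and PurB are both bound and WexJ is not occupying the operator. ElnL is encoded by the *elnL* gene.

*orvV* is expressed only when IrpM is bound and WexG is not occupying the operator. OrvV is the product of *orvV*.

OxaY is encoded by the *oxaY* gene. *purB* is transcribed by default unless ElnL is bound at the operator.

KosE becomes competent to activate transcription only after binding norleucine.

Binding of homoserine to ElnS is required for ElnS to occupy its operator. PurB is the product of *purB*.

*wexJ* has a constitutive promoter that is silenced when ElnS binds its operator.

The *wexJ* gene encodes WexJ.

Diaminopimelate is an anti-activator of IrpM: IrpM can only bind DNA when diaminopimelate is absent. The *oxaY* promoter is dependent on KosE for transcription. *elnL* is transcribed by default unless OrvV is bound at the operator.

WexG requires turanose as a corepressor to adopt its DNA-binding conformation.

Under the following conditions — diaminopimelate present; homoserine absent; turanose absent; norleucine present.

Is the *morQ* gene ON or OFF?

OFF

Norleucine is present, so KosE is active.
No repressor is bound and KosE is active, so *oxaY* is transcribed.
So OxaY is produced and active.
Homoserine is absent, so ElnS is inactive.
With no repressor bound, *wexJ* is transcribed.
So WexJ is produced and active.
Turanose is absent, so WexG is inactive.
Diaminopimelate is present, so IrpM is inactive.
Required activator IrpM is absent, so *orvV* is not transcribed.
So OrvV is not produced.
With no repressor bound, *elnL* is transcribed.
So ElnL is produced and active.
With repressor ElnL bound, *purB* is not transcribed.
So PurB is not produced.
With repressor WexJ bound, *morQ* is not transcribed.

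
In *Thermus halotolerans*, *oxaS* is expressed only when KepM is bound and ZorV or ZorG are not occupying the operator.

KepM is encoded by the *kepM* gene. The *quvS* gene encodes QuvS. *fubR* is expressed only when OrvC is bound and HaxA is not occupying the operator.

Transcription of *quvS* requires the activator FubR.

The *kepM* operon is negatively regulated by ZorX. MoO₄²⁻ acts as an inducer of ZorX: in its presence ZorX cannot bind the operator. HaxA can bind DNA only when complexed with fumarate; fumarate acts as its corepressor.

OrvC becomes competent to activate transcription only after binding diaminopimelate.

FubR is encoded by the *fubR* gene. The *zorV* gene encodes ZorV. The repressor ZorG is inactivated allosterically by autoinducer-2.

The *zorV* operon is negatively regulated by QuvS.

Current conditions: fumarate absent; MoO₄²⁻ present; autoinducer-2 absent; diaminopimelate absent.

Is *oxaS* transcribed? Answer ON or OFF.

OFF

MoO₄²⁻ is present, so ZorX is inactive.
With no repressor bound, *kepM* is transcribed.
So KepM is produced and active.
Fumarate is absent, so HaxA is inactive.
Diaminopimelate is absent, so OrvC is inactive.
Required activator OrvC is absent, so *fubR* is not transcribed.
So FubR is not produced.
Required activator FubR is absent, so *quvS* is not transcribed.
So QuvS is not produced.
With no repressor bound, *zorV* is transcribed.
So ZorV is produced and active.
Autoinducer-2 is absent, so ZorG is active.
With repressor ZorV bound, *oxaS* is not transcribed.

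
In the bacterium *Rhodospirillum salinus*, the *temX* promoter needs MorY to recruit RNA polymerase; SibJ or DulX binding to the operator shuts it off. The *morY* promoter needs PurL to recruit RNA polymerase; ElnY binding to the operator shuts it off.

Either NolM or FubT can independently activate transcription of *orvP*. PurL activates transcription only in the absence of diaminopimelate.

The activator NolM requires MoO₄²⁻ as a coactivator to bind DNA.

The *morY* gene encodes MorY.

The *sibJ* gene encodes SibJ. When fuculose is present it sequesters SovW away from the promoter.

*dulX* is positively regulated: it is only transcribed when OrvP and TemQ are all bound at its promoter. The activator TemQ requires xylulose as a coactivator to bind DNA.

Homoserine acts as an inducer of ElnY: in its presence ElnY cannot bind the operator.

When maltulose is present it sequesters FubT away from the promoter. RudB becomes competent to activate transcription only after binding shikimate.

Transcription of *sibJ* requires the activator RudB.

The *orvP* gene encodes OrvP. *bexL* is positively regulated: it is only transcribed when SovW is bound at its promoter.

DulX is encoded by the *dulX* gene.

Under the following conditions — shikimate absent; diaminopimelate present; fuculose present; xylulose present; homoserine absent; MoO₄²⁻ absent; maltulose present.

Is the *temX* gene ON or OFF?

OFF

Diaminopimelate is present, so PurL is inactive.
Homoserine is absent, so ElnY is active.
With repressor ElnY bound, *morY* is not transcribed.
So MorY is not produced.
Shikimate is absent, so RudB is inactive.
Required activator RudB is absent, so *sibJ* is not transcribed.
So SibJ is not produced.
MoO₄²⁻ is absent, so NolM is inactive.
Maltulose is present, so FubT is inactive.
No activator is available at the *orvP* promoter, so *orvP* is not transcribed.
So OrvP is not produced.
Xylulose is present, so TemQ is active.
Required activator OrvP is absent, so *dulX* is not transcribed.
So DulX is not produced.
Required activator MorY is absent, so *temX* is not transcribed.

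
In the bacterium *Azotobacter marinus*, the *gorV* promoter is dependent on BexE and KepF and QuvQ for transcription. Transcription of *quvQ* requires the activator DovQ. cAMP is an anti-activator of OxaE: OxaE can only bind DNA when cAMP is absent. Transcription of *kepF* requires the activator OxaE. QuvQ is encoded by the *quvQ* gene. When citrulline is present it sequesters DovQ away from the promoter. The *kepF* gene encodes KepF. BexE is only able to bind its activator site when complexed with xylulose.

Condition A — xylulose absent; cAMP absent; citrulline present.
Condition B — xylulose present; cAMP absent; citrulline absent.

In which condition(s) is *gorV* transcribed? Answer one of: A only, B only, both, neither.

B only

Condition A:
Xylulose is absent, so BexE is inactive.
cAMP is absent, so OxaE is active.
No repressor is bound and OxaE is active, so *kepF* is transcribed.
So KepF is produced and active.
Citrulline is present, so DovQ is inactive.
Required activator DovQ is absent, so *quvQ* is not transcribed.
So QuvQ is not produced.
Required activator BexE is absent, so *gorV* is not transcribed.
→ *gorV* is OFF in A.
Condition B:
Xylulose is present, so BexE is active.
cAMP is absent, so OxaE is active.
No repressor is bound and OxaE is active, so *kepF* is transcribed.
So KepF is produced and active.
Citrulline is absent, so DovQ is active.
No repressor is bound and DovQ is active, so *quvQ* is transcribed.
So QuvQ is produced and active.
No repressor is bound and BexE and KepF and QuvQ are active, so *gorV* is transcribed.
→ *gorV* is ON in B.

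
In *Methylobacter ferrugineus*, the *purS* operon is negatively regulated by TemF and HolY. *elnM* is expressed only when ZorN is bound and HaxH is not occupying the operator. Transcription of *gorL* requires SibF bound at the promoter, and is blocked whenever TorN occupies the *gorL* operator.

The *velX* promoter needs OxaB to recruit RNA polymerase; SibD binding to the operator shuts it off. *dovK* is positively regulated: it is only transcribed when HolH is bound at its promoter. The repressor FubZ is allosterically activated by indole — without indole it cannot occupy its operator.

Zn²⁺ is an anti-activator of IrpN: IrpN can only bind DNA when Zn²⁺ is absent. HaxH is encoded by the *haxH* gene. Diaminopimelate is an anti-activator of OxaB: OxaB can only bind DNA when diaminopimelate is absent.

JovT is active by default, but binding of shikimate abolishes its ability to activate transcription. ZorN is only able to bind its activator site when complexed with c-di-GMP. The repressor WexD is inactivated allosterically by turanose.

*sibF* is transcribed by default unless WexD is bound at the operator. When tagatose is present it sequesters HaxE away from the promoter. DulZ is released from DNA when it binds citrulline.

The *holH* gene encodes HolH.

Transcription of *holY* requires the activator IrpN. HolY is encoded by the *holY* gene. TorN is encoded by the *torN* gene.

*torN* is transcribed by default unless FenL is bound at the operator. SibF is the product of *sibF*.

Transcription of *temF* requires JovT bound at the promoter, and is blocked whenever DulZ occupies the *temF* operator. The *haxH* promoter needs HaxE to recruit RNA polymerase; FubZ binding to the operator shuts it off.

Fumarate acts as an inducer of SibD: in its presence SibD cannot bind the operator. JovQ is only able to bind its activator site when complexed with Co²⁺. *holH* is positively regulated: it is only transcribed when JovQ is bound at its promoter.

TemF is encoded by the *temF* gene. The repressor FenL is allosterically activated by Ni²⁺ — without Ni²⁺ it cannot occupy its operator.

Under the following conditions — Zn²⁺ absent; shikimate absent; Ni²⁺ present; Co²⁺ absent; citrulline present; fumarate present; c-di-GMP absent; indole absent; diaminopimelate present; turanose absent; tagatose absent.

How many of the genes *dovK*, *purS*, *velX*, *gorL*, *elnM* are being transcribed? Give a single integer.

0

Co²⁺ is absent, so JovQ is inactive.
Required activator JovQ is absent, so *holH* is not transcribed.
So HolH is not produced.
Required activator HolH is absent, so *dovK* is not transcribed.
→ *dovK* is OFF.
Shikimate is absent, so JovT is active.
Citrulline is present, so DulZ is inactive.
No repressor is bound and JovT is active, so *temF* is transcribed.
So TemF is produced and active.
Zn²⁺ is absent, so IrpN is active.
No repressor is bound and IrpN is active, so *holY* is transcribed.
So HolY is produced and active.
With repressor TemF bound, *purS* is not transcribed.
→ *purS* is OFF.
Fumarate is present, so SibD is inactive.
Diaminopimelate is present, so OxaB is inactive.
Required activator OxaB is absent, so *velX* is not transcribed.
→ *velX* is OFF.
Ni²⁺ is present, so FenL is active.
With repressor FenL bound, *torN* is not transcribed.
So TorN is not produced.
Turanose is absent, so WexD is active.
With repressor WexD bound, *sibF* is not transcribed.
So SibF is not produced.
Required activator SibF is absent, so *gorL* is not transcribed.
→ *gorL* is OFF.
c-di-GMP is absent, so ZorN is inactive.
Indole is absent, so FubZ is inactive.
Tagatose is absent, so HaxE is active.
No repressor is bound and HaxE is active, so *haxH* is transcribed.
So HaxH is produced and active.
With repressor HaxH bound, *elnM* is not transcribed.
→ *elnM* is OFF.
0 of the 5 genes are transcribed.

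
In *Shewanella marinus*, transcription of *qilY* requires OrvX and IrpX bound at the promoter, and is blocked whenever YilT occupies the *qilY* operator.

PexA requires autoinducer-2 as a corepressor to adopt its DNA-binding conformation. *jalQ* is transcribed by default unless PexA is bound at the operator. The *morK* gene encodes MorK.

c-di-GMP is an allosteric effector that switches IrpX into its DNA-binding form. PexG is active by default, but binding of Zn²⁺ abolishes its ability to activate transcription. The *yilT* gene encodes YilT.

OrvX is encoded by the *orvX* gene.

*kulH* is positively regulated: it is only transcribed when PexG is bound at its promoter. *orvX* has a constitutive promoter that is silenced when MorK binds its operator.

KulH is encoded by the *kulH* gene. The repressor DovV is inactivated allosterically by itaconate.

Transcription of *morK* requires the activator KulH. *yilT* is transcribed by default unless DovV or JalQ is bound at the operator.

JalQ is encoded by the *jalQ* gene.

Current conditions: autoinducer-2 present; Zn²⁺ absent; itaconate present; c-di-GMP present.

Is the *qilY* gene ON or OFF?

Zn²⁺ is absent, so PexG is active.
No repressor is bound and PexG is active, so *kulH* is transcribed.
So KulH is produced and active.
No repressor is bound and KulH is active, so *morK* is transcribed.
So MorK is produced and active.
With repressor MorK bound, *orvX* is not transcribed.
So OrvX is not produced.
Itaconate is present, so DovV is inactive.
Autoinducer-2 is present, so PexA is active.
With repressor PexA bound, *jalQ* is not transcribed.
So JalQ is not produced.
With no repressor bound, *yilT* is transcribed.
So YilT is produced and active.
c-di-GMP is present, so IrpX is active.
With repressor YilT bound, *qilY* is not transcribed.

OFF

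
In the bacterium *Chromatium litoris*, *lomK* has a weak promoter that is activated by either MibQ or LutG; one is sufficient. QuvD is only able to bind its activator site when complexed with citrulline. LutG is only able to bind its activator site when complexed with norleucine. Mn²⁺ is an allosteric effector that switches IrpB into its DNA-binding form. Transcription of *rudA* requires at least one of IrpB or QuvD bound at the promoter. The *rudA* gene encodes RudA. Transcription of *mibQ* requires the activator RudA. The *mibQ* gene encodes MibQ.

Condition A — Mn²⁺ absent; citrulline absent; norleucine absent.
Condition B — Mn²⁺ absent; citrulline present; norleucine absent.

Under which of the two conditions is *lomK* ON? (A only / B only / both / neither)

Condition A:
Mn²⁺ is absent, so IrpB is inactive.
Citrulline is absent, so QuvD is inactive.
No activator is available at the *rudA* promoter, so *rudA* is not transcribed.
So RudA is not produced.
Required activator RudA is absent, so *mibQ* is not transcribed.
So MibQ is not produced.
Norleucine is absent, so LutG is inactive.
No activator is available at the *lomK* promoter, so *lomK* is not transcribed.
→ *lomK* is OFF in A.
Condition B:
Mn²⁺ is absent, so IrpB is inactive.
Citrulline is present, so QuvD is active.
Activator QuvD is present, so *rudA* is transcribed.
So RudA is produced and active.
No repressor is bound and RudA is active, so *mibQ* is transcribed.
So MibQ is produced and active.
Norleucine is absent, so LutG is inactive.
Activator MibQ is present, so *lomK* is transcribed.
→ *lomK* is ON in B.

B only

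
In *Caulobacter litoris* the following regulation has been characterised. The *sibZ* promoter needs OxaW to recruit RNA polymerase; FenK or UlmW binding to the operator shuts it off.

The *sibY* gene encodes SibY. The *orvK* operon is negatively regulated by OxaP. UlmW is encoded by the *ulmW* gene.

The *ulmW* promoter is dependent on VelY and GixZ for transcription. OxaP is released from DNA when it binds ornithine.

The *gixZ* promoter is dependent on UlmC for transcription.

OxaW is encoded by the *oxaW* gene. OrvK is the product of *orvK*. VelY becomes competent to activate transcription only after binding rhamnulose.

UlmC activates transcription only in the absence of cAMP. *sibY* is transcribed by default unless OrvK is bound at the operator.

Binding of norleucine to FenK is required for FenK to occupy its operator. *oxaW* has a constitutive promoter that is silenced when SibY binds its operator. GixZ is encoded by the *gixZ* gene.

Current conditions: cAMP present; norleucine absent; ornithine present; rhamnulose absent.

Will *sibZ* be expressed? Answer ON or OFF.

ON

Norleucine is absent, so FenK is inactive.
Ornithine is present, so OxaP is inactive.
With no repressor bound, *orvK* is transcribed.
So OrvK is produced and active.
With repressor OrvK bound, *sibY* is not transcribed.
So SibY is not produced.
With no repressor bound, *oxaW* is transcribed.
So OxaW is produced and active.
Rhamnulose is absent, so VelY is inactive.
cAMP is present, so UlmC is inactive.
Required activator UlmC is absent, so *gixZ* is not transcribed.
So GixZ is not produced.
Required activator VelY is absent, so *ulmW* is not transcribed.
So UlmW is not produced.
No repressor is bound and OxaW is active, so *sibZ* is transcribed.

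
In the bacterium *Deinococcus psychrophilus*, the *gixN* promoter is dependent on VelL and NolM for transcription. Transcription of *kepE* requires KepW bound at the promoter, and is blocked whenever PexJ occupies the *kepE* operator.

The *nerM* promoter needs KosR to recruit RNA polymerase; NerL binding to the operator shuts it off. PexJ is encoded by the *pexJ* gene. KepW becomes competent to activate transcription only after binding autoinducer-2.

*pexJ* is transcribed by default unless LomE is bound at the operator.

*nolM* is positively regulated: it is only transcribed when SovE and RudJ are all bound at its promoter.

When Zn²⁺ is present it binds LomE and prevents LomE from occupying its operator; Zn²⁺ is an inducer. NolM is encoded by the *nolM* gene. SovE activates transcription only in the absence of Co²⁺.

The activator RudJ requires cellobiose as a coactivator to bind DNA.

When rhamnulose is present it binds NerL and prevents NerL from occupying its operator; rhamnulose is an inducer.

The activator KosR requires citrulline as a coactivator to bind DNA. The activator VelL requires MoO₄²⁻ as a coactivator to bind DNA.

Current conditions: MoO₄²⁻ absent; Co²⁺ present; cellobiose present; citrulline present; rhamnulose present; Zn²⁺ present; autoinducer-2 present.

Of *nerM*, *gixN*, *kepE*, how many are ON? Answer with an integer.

1

Rhamnulose is present, so NerL is inactive.
Citrulline is present, so KosR is active.
No repressor is bound and KosR is active, so *nerM* is transcribed.
→ *nerM* is ON.
MoO₄²⁻ is absent, so VelL is inactive.
Co²⁺ is present, so SovE is inactive.
Cellobiose is present, so RudJ is active.
Required activator SovE is absent, so *nolM* is not transcribed.
So NolM is not produced.
Required activator VelL is absent, so *gixN* is not transcribed.
→ *gixN* is OFF.
Zn²⁺ is present, so LomE is inactive.
With no repressor bound, *pexJ* is transcribed.
So PexJ is produced and active.
Autoinducer-2 is present, so KepW is active.
With repressor PexJ bound, *kepE* is not transcribed.
→ *kepE* is OFF.
1 of the 3 genes is transcribed.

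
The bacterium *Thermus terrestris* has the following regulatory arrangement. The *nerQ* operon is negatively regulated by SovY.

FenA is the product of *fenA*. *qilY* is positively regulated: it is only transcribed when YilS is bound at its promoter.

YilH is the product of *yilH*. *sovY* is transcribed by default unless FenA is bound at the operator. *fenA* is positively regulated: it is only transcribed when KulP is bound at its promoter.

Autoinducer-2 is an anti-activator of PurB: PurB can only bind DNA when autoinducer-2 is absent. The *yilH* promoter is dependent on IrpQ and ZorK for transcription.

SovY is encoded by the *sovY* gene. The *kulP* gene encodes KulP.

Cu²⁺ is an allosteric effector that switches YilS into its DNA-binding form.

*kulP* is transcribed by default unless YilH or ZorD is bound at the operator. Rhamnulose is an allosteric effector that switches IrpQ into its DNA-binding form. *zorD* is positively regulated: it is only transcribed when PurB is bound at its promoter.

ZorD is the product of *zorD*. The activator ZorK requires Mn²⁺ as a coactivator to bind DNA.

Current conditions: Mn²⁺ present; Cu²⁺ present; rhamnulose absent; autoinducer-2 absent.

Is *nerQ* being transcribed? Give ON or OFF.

OFF

Rhamnulose is absent, so IrpQ is inactive.
Mn²⁺ is present, so ZorK is active.
Required activator IrpQ is absent, so *yilH* is not transcribed.
So YilH is not produced.
Autoinducer-2 is absent, so PurB is active.
No repressor is bound and PurB is active, so *zorD* is transcribed.
So ZorD is produced and active.
With repressor ZorD bound, *kulP* is not transcribed.
So KulP is not produced.
Required activator KulP is absent, so *fenA* is not transcribed.
So FenA is not produced.
With no repressor bound, *sovY* is transcribed.
So SovY is produced and active.
With repressor SovY bound, *nerQ* is not transcribed.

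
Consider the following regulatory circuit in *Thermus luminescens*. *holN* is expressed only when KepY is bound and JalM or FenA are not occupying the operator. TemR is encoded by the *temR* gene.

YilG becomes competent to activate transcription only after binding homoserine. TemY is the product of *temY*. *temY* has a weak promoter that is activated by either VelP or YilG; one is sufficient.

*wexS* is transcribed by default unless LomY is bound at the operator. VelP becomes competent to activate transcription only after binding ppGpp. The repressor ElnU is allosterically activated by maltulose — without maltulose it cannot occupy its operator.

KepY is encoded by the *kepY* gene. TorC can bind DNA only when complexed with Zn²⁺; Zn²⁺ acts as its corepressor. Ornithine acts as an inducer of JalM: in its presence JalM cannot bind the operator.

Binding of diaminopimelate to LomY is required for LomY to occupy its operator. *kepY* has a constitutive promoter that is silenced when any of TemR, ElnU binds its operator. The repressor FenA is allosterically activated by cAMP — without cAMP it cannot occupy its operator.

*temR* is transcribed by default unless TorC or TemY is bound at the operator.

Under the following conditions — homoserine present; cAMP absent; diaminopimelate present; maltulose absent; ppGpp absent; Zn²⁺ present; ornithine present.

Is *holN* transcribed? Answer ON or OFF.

ON

Ornithine is present, so JalM is inactive.
cAMP is absent, so FenA is inactive.
Zn²⁺ is present, so TorC is active.
ppGpp is absent, so VelP is inactive.
Homoserine is present, so YilG is active.
Activator YilG is present, so *temY* is transcribed.
So TemY is produced and active.
With repressor TorC bound, *temR* is not transcribed.
So TemR is not produced.
Maltulose is absent, so ElnU is inactive.
With no repressor bound, *kepY* is transcribed.
So KepY is produced and active.
No repressor is bound and KepY is active, so *holN* is transcribed.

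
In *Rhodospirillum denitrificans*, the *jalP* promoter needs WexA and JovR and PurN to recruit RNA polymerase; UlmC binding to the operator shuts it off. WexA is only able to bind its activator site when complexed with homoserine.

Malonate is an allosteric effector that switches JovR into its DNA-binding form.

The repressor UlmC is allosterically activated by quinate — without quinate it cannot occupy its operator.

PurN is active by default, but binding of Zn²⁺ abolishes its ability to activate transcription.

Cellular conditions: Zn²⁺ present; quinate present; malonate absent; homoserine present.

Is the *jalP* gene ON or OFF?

OFF

Homoserine is present, so WexA is active.
Malonate is absent, so JovR is inactive.
Quinate is present, so UlmC is active.
Zn²⁺ is present, so PurN is inactive.
With repressor UlmC bound, *jalP* is not transcribed.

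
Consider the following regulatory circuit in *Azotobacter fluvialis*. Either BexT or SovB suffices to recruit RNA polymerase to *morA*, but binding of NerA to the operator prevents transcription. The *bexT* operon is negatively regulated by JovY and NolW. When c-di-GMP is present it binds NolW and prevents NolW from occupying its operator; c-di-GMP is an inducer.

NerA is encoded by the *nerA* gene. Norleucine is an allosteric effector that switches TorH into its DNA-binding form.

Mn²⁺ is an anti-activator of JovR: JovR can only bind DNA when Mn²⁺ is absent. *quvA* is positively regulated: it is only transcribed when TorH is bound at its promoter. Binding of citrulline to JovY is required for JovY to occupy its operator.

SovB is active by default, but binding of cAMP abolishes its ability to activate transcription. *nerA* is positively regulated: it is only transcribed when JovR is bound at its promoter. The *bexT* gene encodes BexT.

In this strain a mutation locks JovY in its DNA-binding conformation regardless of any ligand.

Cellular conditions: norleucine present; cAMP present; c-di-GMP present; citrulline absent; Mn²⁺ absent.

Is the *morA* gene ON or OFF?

JovY is constitutively active in this strain.
c-di-GMP is present, so NolW is inactive.
With repressor JovY bound, *bexT* is not transcribed.
So BexT is not produced.
cAMP is present, so SovB is inactive.
Mn²⁺ is absent, so JovR is active.
No repressor is bound and JovR is active, so *nerA* is transcribed.
So NerA is produced and active.
With repressor NerA bound, *morA* is not transcribed.

OFF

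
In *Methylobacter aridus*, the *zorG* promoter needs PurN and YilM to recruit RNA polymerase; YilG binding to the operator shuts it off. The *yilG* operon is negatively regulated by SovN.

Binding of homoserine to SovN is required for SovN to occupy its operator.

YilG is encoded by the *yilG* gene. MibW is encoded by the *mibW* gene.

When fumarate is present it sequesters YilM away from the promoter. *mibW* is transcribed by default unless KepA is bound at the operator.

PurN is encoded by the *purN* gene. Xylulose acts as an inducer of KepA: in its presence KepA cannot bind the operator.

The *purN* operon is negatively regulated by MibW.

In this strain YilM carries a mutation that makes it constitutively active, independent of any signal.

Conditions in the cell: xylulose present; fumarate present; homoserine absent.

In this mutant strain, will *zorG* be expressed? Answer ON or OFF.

Homoserine is absent, so SovN is inactive.
With no repressor bound, *yilG* is transcribed.
So YilG is produced and active.
Xylulose is present, so KepA is inactive.
With no repressor bound, *mibW* is transcribed.
So MibW is produced and active.
With repressor MibW bound, *purN* is not transcribed.
So PurN is not produced.
YilM is constitutively active in this strain.
With repressor YilG bound, *zorG* is not transcribed.

OFF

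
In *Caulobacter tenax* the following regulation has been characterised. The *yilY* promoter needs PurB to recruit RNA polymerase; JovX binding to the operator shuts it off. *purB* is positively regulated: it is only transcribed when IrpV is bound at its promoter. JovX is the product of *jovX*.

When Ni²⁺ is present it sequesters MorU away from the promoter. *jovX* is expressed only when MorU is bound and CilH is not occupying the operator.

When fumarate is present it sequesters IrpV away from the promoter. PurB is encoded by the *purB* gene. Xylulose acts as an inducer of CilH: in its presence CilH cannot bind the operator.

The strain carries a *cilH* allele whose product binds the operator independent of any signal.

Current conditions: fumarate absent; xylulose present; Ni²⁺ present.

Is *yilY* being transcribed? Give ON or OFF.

ON

CilH is constitutively active in this strain.
Ni²⁺ is present, so MorU is inactive.
With repressor CilH bound, *jovX* is not transcribed.
So JovX is not produced.
Fumarate is absent, so IrpV is active.
No repressor is bound and IrpV is active, so *purB* is transcribed.
So PurB is produced and active.
No repressor is bound and PurB is active, so *yilY* is transcribed.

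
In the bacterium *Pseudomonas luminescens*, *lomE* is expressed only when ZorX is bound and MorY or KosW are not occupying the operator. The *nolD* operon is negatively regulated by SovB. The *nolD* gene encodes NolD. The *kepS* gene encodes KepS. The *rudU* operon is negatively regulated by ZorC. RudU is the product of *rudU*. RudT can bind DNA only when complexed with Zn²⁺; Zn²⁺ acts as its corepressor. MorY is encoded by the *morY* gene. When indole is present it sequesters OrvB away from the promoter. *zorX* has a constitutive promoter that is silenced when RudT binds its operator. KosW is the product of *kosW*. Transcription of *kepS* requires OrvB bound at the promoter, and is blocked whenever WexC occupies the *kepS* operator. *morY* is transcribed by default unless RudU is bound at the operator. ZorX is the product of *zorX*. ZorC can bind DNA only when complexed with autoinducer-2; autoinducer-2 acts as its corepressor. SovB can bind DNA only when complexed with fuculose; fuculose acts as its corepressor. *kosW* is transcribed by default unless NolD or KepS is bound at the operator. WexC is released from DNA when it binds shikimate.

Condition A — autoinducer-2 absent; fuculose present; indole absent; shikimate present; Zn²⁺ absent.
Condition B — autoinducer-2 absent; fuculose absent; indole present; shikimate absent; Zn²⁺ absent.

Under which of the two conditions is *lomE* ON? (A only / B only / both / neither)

Condition A:
Autoinducer-2 is absent, so ZorC is inactive.
With no repressor bound, *rudU* is transcribed.
So RudU is produced and active.
With repressor RudU bound, *morY* is not transcribed.
So MorY is not produced.
Fuculose is present, so SovB is active.
With repressor SovB bound, *nolD* is not transcribed.
So NolD is not produced.
Indole is absent, so OrvB is active.
Shikimate is present, so WexC is inactive.
No repressor is bound and OrvB is active, so *kepS* is transcribed.
So KepS is produced and active.
With repressor KepS bound, *kosW* is not transcribed.
So KosW is not produced.
Zn²⁺ is absent, so RudT is inactive.
With no repressor bound, *zorX* is transcribed.
So ZorX is produced and active.
No repressor is bound and ZorX is active, so *lomE* is transcribed.
→ *lomE* is ON in A.
Condition B:
Autoinducer-2 is absent, so ZorC is inactive.
With no repressor bound, *rudU* is transcribed.
So RudU is produced and active.
With repressor RudU bound, *morY* is not transcribed.
So MorY is not produced.
Fuculose is absent, so SovB is inactive.
With no repressor bound, *nolD* is transcribed.
So NolD is produced and active.
Indole is present, so OrvB is inactive.
Shikimate is absent, so WexC is active.
With repressor WexC bound, *kepS* is not transcribed.
So KepS is not produced.
With repressor NolD bound, *kosW* is not transcribed.
So KosW is not produced.
Zn²⁺ is absent, so RudT is inactive.
With no repressor bound, *zorX* is transcribed.
So ZorX is produced and active.
No repressor is bound and ZorX is active, so *lomE* is transcribed.
→ *lomE* is ON in B.

both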